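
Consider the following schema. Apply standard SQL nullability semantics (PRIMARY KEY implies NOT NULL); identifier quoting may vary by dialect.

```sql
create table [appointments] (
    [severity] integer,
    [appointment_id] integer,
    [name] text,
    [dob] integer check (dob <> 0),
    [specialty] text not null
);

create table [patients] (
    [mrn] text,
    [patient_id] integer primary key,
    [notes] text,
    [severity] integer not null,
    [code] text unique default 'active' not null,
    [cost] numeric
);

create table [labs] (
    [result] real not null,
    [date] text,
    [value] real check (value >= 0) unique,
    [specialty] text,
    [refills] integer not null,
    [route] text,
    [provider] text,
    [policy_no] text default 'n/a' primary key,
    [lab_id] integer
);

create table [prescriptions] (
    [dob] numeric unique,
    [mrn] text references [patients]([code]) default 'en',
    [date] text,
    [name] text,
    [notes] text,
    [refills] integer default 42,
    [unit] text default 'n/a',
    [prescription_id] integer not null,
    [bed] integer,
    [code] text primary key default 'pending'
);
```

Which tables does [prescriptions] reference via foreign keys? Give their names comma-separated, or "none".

patients

- mrn REFERENCES patients(code).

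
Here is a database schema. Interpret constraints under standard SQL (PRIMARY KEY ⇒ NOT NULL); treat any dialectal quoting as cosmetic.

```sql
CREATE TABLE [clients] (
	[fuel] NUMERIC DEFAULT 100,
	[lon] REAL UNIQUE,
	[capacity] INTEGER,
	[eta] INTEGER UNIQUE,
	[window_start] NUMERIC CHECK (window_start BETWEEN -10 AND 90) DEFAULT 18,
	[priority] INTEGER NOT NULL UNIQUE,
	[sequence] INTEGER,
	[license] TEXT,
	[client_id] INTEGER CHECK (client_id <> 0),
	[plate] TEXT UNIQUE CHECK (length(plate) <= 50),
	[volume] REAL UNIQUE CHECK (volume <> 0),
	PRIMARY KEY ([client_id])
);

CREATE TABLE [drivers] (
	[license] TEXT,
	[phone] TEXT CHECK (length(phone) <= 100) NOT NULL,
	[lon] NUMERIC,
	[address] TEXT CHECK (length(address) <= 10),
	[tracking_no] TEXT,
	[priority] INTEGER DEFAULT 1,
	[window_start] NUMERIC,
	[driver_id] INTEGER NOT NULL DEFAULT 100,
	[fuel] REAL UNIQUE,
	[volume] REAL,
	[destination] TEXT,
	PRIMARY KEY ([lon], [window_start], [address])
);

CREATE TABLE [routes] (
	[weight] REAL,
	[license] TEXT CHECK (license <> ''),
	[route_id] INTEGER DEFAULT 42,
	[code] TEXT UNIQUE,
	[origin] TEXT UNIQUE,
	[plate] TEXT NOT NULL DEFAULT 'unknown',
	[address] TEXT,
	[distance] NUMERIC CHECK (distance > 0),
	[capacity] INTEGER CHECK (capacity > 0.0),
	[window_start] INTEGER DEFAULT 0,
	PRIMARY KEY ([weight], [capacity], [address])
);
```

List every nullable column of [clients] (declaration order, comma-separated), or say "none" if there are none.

- fuel: DEFAULT only fills an omitted column; an explicit NULL is still allowed → nullable.
- lon: UNIQUE does not imply NOT NULL → nullable.
- capacity: no NOT NULL constraint applies → nullable.
- eta: UNIQUE does not imply NOT NULL → nullable.
- window_start: CHECK does not forbid NULL (a CHECK constraint passes when its expression is NULL) → nullable.
- priority: declared NOT NULL → not nullable.
- sequence: no NOT NULL constraint applies → nullable.
- license: no NOT NULL constraint applies → nullable.
- client_id: part of the PRIMARY KEY, which implies NOT NULL → not nullable.
- plate: CHECK does not forbid NULL (a CHECK constraint passes when its expression is NULL) → nullable.
- volume: CHECK does not forbid NULL (a CHECK constraint passes when its expression is NULL) → nullable.

fuel, lon, capacity, eta, window_start, sequence, license, plate, volume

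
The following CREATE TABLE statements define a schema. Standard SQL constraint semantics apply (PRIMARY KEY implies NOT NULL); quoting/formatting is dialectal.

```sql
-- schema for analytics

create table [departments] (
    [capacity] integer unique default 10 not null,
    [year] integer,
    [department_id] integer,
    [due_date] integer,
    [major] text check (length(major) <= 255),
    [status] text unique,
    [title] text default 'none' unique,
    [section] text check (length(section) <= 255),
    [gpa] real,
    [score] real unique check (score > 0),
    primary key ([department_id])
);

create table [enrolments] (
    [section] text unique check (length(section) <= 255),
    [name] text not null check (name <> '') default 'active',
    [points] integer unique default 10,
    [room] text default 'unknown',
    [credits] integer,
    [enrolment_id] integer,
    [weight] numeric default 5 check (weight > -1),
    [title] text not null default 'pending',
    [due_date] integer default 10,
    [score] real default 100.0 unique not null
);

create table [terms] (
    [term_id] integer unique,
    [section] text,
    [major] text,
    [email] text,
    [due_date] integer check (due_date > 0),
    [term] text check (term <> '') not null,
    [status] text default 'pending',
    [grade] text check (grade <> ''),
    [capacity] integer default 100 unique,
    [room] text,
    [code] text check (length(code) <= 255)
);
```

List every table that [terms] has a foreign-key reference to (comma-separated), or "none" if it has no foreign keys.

No column in terms has a REFERENCES clause.

none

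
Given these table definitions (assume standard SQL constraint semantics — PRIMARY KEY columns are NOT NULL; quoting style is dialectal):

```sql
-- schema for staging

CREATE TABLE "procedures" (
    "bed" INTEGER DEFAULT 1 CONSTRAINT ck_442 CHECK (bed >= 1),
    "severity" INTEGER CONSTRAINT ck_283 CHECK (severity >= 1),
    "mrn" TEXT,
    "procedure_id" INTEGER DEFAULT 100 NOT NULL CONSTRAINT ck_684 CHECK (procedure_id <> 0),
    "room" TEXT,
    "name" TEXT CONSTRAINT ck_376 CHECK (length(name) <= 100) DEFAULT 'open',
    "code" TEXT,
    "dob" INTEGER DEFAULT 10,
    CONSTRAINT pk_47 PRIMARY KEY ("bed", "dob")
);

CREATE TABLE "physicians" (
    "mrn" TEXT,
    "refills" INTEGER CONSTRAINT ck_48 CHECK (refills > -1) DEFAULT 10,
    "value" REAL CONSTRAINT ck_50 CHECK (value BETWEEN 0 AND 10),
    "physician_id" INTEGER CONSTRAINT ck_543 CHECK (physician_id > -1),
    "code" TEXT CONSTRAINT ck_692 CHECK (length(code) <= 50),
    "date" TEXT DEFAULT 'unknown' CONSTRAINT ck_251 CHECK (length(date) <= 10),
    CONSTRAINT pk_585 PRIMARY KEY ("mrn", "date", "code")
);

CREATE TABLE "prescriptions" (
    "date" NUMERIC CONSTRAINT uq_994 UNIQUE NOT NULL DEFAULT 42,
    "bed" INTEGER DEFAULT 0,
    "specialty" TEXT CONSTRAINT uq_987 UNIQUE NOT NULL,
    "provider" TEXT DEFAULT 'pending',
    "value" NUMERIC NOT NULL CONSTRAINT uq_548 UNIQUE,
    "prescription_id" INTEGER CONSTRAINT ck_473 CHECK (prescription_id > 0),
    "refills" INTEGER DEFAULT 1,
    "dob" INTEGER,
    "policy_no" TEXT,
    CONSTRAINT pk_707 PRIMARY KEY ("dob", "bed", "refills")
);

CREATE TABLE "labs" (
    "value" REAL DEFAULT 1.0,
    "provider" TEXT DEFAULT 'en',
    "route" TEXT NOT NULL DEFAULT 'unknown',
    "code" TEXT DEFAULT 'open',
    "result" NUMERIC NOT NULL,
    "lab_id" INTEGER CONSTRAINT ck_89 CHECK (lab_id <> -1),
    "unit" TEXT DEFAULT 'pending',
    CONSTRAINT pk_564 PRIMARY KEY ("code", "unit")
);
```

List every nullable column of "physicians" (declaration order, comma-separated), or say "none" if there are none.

- mrn: part of the PRIMARY KEY, which implies NOT NULL → not nullable.
- refills: CHECK does not forbid NULL (a CHECK constraint passes when its expression is NULL) → nullable.
- value: CHECK does not forbid NULL (a CHECK constraint passes when its expression is NULL) → nullable.
- physician_id: CHECK does not forbid NULL (a CHECK constraint passes when its expression is NULL) → nullable.
- code: part of the PRIMARY KEY, which implies NOT NULL → not nullable.
- date: part of the PRIMARY KEY, which implies NOT NULL → not nullable.

refills, value, physician_id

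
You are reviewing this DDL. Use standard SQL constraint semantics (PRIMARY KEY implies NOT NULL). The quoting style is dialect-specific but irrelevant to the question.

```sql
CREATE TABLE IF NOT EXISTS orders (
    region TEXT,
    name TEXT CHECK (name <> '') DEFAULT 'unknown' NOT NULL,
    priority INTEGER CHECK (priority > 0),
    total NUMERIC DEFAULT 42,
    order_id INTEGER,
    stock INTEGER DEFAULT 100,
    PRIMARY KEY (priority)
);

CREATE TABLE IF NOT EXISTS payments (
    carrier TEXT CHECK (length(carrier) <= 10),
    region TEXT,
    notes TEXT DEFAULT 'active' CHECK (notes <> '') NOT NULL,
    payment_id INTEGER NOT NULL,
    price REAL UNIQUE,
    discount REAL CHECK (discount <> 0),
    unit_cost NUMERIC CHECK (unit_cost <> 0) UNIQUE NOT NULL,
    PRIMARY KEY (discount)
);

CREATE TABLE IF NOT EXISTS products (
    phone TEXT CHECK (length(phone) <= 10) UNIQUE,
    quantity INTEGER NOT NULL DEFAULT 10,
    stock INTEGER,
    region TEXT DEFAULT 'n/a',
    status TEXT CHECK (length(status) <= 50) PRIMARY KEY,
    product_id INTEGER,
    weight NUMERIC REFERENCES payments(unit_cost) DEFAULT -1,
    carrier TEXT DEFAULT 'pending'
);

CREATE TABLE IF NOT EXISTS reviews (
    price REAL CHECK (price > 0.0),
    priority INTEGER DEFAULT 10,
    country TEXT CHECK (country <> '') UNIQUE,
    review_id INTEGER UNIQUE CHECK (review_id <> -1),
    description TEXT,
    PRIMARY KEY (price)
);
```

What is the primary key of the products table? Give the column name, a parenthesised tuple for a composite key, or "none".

status is declared PRIMARY KEY inline on the column.

status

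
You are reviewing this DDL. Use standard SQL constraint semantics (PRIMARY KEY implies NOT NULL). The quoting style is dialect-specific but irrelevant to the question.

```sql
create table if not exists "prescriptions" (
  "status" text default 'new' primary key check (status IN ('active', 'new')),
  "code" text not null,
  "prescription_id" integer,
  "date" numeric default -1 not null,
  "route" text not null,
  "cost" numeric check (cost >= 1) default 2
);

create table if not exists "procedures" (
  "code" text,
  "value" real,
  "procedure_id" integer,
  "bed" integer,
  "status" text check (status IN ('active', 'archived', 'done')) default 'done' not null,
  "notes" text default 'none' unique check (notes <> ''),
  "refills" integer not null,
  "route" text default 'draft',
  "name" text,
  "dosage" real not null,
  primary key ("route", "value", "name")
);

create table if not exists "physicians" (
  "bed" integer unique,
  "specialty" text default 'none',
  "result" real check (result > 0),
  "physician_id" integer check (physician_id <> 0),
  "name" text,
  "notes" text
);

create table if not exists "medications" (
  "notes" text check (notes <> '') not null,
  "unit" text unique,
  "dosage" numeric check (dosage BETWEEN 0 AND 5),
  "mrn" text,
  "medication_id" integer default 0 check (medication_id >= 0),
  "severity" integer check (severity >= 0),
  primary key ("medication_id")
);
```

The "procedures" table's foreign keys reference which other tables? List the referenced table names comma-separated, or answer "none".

none

No column in procedures has a REFERENCES clause.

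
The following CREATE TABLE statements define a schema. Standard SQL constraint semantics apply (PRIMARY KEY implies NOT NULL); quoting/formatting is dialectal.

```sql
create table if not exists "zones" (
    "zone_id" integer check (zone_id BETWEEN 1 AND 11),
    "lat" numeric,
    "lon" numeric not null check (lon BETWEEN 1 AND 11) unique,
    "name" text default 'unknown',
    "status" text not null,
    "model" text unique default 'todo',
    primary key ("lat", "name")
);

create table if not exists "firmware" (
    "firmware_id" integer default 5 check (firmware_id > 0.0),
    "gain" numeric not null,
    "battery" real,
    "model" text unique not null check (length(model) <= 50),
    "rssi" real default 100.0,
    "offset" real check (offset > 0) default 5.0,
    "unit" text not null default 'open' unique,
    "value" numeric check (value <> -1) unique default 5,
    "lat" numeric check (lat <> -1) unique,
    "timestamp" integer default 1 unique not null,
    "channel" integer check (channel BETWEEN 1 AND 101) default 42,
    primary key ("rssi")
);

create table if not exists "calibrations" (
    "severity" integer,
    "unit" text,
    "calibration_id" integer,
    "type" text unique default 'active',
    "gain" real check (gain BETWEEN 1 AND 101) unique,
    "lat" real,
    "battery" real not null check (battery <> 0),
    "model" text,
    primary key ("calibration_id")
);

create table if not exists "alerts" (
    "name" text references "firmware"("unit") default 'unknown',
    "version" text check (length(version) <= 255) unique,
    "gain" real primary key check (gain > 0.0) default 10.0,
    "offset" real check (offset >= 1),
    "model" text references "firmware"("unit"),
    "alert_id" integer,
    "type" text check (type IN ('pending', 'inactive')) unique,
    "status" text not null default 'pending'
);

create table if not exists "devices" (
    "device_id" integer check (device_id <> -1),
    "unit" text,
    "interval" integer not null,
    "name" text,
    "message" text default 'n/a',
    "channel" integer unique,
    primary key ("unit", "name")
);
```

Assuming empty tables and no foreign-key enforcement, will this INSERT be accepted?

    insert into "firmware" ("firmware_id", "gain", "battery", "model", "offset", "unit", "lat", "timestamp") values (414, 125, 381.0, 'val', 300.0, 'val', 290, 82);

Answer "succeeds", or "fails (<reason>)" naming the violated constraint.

NOT NULL columns: gain is supplied; model is supplied; rssi defaults to 100.0; timestamp is supplied; unit is supplied.
CHECK constraints: 414 satisfies (firmware_id > 0.0); 'val' satisfies (length(model) <= 50); 300.0 satisfies (offset > 0); 290 satisfies (lat <> -1).
No constraint is violated.

succeeds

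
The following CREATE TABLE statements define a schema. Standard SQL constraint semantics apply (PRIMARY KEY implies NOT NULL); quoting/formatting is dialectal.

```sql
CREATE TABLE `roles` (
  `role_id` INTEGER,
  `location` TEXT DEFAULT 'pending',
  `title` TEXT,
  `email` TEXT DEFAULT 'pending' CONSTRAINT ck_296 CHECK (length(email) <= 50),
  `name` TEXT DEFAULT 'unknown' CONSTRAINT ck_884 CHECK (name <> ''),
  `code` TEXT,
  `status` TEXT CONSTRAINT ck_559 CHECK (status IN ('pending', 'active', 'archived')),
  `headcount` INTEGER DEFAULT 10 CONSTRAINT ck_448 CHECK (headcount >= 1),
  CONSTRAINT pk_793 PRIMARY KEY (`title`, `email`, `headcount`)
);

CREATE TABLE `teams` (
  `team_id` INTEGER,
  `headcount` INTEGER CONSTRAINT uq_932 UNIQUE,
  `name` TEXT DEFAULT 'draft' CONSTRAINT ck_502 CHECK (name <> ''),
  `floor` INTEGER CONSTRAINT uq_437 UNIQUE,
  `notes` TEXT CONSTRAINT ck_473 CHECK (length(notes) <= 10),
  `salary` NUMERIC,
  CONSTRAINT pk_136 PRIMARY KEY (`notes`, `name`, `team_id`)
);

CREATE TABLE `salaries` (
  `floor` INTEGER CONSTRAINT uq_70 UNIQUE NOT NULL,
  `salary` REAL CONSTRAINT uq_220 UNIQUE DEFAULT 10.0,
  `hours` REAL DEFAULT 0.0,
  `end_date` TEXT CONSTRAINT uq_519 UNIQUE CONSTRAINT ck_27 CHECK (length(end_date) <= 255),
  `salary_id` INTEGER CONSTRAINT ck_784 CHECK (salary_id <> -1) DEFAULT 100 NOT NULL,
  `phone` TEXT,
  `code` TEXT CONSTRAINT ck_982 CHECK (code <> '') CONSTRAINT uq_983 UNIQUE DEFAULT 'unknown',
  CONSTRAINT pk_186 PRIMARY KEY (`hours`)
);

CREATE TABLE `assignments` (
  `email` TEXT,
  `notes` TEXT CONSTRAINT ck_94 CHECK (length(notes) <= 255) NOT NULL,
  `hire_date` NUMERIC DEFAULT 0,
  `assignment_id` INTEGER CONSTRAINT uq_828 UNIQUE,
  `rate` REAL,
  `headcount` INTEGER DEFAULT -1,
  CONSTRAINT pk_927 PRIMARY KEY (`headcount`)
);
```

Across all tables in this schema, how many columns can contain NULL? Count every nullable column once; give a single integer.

16

roles: 5 nullable (role_id, location, name, code, status — PK (title, email, headcount) and explicit NOT NULL columns excluded).
teams: 3 nullable (headcount, floor, salary — PK (notes, name, team_id) and explicit NOT NULL columns excluded).
salaries: 4 nullable (salary, end_date, phone, code — PK (hours) and explicit NOT NULL columns excluded).
assignments: 4 nullable (email, hire_date, assignment_id, rate — PK (headcount) and explicit NOT NULL columns excluded).
Total: 5 + 3 + 4 + 4 = 16.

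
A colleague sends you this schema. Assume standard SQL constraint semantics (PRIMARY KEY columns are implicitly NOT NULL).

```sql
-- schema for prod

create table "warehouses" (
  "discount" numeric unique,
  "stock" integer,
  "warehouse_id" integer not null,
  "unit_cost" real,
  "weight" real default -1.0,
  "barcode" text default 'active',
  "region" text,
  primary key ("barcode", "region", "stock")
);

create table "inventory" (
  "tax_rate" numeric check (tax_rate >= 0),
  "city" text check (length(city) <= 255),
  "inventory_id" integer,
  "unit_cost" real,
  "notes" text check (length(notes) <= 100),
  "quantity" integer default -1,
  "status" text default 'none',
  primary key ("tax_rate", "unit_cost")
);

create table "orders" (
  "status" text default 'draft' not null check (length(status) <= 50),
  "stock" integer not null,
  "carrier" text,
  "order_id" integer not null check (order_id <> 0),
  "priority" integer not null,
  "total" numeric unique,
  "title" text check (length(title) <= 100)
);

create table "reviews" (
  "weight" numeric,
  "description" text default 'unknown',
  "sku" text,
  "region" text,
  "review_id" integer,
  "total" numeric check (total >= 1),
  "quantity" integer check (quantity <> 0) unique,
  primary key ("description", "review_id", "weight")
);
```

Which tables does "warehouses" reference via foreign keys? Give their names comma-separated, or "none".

No column in warehouses has a REFERENCES clause.

none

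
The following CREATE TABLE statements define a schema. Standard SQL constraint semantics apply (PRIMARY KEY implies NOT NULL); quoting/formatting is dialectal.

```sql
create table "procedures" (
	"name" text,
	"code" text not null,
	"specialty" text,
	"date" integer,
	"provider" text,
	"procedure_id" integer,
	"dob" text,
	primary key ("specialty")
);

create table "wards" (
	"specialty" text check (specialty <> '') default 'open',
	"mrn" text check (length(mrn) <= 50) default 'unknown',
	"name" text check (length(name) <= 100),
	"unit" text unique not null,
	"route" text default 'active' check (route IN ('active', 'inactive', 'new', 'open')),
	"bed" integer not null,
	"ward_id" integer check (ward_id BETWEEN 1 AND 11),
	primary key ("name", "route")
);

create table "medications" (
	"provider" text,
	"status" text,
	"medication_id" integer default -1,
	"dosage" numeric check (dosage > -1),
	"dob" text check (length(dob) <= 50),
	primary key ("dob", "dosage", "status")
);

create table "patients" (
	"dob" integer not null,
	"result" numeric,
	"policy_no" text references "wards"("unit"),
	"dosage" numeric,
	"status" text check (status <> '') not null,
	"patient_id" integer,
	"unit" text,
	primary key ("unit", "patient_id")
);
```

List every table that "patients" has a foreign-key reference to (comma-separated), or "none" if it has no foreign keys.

wards

- policy_no REFERENCES wards(unit).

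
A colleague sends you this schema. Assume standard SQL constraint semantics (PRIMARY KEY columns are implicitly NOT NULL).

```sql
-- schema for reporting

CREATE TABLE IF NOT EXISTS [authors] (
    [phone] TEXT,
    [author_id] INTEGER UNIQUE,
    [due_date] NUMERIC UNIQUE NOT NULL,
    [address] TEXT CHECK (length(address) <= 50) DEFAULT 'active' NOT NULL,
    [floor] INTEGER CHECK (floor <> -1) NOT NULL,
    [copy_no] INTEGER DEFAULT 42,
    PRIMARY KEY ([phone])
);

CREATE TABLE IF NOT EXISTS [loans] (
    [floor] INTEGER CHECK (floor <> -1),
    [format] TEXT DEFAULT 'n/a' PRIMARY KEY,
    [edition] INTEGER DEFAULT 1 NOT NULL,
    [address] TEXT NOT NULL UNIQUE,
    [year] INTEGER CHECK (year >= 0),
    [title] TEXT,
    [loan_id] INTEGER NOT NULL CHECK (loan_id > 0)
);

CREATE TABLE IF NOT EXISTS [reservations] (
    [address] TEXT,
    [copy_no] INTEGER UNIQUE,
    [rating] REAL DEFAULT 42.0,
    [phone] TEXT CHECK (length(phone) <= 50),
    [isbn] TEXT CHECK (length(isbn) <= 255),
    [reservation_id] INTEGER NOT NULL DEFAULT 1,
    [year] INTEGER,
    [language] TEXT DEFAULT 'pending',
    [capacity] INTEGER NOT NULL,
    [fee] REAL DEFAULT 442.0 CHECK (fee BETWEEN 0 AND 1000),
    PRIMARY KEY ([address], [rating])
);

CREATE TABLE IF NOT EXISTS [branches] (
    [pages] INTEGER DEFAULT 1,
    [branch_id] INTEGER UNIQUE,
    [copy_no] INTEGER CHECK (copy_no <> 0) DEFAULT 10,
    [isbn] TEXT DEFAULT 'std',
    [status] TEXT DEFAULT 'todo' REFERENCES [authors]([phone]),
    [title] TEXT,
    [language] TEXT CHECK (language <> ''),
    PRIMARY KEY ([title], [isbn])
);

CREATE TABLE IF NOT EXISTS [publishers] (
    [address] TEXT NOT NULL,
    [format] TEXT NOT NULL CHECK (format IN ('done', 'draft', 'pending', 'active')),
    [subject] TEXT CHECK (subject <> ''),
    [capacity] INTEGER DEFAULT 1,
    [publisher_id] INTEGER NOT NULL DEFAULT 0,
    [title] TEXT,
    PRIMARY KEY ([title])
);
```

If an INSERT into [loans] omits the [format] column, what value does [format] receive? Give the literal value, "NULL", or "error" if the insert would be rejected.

'n/a'

format has an explicit DEFAULT 'n/a'.
When the column is omitted from an INSERT, that default is used.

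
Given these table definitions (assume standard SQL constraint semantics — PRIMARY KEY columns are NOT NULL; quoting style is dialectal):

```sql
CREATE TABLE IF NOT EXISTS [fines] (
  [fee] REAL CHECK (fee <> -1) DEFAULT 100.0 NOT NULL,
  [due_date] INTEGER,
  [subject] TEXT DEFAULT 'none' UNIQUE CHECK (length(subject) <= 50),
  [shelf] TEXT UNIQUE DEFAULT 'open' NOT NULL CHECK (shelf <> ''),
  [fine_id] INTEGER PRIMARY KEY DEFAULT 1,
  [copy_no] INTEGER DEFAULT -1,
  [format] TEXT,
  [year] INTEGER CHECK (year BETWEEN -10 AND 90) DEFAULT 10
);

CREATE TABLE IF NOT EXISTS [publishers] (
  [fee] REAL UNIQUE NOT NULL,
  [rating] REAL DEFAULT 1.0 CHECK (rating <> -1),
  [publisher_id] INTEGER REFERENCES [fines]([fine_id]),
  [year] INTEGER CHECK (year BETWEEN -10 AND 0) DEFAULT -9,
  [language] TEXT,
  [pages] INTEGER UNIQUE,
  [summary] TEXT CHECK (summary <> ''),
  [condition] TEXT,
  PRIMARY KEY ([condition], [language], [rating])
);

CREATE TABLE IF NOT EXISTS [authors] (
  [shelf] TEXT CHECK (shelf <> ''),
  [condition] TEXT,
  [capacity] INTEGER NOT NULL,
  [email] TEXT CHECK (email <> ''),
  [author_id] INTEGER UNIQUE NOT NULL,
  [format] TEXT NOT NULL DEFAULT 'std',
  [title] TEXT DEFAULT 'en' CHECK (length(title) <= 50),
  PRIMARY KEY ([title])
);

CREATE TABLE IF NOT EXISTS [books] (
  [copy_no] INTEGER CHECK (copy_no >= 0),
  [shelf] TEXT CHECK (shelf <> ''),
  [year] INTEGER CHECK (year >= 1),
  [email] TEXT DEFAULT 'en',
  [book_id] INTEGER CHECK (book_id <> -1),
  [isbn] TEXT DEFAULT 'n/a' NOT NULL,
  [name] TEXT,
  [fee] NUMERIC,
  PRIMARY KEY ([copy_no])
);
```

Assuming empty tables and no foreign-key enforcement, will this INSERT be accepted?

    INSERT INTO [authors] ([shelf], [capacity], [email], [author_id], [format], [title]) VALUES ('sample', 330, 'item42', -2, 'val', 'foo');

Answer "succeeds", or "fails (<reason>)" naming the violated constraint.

succeeds

NOT NULL columns: author_id is supplied; capacity is supplied; format is supplied; title is supplied.
CHECK constraints: 'sample' satisfies (shelf <> ''); 'item42' satisfies (email <> ''); 'foo' satisfies (length(title) <= 50).
No constraint is violated.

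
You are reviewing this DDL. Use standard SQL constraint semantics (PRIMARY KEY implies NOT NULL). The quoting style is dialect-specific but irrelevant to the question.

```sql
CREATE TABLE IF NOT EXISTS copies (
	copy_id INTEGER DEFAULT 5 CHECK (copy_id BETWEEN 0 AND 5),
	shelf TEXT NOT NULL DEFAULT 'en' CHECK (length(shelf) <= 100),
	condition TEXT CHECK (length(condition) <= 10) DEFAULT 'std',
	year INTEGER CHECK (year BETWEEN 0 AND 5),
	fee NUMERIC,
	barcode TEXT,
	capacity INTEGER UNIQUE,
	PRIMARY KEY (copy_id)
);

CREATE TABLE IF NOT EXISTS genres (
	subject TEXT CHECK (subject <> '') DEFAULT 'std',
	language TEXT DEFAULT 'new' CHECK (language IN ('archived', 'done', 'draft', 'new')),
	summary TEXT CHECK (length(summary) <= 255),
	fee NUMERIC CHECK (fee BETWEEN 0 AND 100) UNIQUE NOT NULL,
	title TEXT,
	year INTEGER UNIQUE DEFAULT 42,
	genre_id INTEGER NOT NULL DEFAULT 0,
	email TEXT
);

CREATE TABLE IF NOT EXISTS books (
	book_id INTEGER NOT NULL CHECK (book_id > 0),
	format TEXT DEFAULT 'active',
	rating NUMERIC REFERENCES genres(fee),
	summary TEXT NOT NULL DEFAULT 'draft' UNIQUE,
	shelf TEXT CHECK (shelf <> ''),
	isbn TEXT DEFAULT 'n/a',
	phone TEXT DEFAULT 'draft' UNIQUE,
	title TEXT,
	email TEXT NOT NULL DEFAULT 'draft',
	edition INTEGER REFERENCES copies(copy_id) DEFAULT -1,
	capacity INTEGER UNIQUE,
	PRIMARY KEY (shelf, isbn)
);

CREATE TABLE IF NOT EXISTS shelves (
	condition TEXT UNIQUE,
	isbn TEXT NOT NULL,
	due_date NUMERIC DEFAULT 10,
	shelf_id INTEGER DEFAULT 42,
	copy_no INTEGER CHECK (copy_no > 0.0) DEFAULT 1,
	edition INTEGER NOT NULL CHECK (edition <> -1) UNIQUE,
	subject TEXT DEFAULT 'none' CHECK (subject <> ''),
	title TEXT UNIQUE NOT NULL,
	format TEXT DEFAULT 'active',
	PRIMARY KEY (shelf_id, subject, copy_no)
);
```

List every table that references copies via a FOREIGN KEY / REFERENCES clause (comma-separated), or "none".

- books.edition references copies(copy_id).

books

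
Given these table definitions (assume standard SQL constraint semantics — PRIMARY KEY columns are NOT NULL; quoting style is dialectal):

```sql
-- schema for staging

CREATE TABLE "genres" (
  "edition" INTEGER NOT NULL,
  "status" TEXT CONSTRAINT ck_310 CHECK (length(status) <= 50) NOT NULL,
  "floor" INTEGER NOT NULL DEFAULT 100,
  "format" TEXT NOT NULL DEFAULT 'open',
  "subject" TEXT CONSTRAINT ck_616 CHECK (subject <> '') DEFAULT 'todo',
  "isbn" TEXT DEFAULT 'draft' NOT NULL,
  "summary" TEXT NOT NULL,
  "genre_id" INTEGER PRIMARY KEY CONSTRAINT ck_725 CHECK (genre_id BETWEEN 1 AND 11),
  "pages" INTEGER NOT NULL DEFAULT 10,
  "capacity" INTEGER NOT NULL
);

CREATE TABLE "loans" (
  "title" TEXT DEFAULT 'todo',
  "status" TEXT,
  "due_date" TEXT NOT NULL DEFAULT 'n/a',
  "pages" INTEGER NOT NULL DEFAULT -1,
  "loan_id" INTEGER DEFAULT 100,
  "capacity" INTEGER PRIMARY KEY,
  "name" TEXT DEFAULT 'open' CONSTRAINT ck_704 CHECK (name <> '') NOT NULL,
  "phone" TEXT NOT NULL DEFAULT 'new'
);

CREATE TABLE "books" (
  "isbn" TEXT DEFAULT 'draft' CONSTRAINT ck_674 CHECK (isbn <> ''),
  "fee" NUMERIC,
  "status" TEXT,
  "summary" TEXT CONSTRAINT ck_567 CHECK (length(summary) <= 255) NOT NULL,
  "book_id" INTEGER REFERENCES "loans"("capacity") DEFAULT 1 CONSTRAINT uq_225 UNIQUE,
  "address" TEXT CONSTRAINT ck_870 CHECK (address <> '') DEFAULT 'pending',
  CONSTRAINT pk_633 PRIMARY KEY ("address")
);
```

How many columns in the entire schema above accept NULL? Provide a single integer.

8

genres: 1 nullable (subject — PK (genre_id) and explicit NOT NULL columns excluded).
loans: 3 nullable (title, status, loan_id — PK (capacity) and explicit NOT NULL columns excluded).
books: 4 nullable (isbn, fee, status, book_id — PK (address) and explicit NOT NULL columns excluded).
Total: 1 + 3 + 4 = 8.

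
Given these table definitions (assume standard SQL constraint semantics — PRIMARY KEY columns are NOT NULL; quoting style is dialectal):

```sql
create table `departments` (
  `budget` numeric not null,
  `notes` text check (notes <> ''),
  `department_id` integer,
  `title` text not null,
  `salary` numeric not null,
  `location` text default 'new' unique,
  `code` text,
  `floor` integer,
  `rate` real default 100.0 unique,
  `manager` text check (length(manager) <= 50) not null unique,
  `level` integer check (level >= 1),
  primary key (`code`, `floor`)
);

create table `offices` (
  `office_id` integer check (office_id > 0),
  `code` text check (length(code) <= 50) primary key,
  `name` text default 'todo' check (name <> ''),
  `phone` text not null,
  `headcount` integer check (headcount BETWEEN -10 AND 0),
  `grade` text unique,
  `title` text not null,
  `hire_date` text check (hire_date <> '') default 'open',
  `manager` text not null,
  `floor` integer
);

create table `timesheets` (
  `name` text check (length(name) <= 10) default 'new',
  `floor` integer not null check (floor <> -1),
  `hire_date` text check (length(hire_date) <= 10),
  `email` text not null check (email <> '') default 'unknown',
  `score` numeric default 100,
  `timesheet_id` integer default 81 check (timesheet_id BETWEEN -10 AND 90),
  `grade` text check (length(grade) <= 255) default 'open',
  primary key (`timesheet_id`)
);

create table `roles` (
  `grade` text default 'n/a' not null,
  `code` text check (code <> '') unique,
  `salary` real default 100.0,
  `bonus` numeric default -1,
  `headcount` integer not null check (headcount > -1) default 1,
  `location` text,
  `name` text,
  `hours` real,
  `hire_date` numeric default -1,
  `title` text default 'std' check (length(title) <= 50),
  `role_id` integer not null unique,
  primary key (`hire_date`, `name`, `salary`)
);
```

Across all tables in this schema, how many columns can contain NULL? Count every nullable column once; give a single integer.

departments: 5 nullable (notes, department_id, location, rate, level — PK (code, floor) and explicit NOT NULL columns excluded).
offices: 6 nullable (office_id, name, headcount, grade, hire_date, floor — PK (code) and explicit NOT NULL columns excluded).
timesheets: 4 nullable (name, hire_date, score, grade — PK (timesheet_id) and explicit NOT NULL columns excluded).
roles: 5 nullable (code, bonus, location, hours, title — PK (hire_date, name, salary) and explicit NOT NULL columns excluded).
Total: 5 + 6 + 4 + 5 = 20.

20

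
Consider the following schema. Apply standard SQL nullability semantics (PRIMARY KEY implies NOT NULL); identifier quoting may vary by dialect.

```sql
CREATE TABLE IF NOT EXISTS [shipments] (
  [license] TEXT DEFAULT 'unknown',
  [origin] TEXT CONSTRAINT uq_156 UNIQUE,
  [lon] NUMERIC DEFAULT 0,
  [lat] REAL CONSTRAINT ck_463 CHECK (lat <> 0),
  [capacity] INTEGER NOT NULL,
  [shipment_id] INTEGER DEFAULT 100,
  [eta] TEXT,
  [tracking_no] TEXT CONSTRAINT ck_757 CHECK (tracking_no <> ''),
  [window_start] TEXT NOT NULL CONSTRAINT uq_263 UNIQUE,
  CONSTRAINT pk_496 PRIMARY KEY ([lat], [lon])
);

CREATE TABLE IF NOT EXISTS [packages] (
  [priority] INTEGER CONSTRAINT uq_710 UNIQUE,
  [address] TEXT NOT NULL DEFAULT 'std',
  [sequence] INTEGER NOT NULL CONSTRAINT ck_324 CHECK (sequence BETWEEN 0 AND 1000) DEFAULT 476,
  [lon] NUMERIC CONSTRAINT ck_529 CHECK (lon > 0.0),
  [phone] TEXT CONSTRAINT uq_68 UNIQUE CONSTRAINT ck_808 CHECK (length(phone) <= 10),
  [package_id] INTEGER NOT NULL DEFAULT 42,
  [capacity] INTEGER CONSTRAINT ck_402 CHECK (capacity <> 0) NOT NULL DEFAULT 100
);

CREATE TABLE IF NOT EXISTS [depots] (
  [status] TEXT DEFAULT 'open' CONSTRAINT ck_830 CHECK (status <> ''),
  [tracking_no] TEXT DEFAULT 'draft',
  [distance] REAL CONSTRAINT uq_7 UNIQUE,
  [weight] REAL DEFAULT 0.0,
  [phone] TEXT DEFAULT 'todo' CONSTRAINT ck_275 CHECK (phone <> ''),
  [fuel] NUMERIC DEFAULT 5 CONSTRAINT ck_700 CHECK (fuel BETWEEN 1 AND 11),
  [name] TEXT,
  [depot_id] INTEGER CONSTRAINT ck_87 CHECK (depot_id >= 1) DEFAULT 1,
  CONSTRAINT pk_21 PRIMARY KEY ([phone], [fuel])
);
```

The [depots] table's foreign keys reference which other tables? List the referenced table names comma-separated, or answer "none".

No column in depots has a REFERENCES clause.

none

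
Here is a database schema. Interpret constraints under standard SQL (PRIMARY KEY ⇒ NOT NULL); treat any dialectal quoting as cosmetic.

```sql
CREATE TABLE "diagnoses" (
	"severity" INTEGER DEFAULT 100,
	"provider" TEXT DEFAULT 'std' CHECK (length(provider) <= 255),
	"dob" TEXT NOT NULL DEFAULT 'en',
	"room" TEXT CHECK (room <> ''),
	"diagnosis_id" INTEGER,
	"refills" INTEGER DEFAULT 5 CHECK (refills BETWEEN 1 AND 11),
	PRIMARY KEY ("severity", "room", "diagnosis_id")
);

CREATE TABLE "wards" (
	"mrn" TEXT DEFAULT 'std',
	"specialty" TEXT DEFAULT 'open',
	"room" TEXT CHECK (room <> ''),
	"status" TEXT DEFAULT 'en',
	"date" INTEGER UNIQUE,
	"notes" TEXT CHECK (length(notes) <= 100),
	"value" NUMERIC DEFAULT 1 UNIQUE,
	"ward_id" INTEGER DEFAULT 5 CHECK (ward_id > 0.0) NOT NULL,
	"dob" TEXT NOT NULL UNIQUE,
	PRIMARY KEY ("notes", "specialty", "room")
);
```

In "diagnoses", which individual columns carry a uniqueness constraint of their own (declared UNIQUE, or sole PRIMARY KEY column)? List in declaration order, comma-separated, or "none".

- severity: part of a composite PRIMARY KEY — only the tuple is unique, not this column on its own.
- provider: no UNIQUE or single-column PK constraint.
- dob: no UNIQUE or single-column PK constraint.
- room: part of a composite PRIMARY KEY — only the tuple is unique, not this column on its own.
- diagnosis_id: part of a composite PRIMARY KEY — only the tuple is unique, not this column on its own.
- refills: no UNIQUE or single-column PK constraint.

none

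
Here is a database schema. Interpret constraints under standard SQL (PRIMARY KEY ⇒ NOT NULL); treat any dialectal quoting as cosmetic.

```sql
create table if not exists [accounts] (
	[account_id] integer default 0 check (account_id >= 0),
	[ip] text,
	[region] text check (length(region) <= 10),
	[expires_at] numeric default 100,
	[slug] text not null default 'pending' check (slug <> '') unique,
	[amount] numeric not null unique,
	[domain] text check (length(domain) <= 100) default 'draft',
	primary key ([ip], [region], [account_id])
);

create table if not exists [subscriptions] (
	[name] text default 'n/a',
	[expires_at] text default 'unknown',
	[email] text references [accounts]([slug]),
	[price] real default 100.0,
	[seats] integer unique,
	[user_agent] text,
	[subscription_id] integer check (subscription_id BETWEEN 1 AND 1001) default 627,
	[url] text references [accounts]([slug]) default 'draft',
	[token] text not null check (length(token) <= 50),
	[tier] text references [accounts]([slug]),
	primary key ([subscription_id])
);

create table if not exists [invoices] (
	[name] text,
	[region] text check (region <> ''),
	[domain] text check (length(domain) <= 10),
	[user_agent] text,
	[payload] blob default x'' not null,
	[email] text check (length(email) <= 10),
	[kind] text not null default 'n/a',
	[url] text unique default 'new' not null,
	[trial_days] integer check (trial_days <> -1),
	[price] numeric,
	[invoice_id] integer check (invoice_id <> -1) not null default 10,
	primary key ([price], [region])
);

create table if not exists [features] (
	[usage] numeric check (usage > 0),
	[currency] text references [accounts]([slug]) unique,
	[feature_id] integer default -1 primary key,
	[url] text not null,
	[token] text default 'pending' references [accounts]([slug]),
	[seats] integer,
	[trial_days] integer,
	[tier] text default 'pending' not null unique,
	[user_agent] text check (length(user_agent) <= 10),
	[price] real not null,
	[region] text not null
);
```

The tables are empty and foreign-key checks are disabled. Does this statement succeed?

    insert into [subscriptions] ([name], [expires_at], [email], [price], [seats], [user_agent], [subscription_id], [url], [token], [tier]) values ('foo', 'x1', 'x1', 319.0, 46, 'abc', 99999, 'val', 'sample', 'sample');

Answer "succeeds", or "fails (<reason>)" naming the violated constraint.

fails (CHECK on subscription_id)

The value 99999 for subscription_id violates CHECK (subscription_id BETWEEN 1 AND 1001).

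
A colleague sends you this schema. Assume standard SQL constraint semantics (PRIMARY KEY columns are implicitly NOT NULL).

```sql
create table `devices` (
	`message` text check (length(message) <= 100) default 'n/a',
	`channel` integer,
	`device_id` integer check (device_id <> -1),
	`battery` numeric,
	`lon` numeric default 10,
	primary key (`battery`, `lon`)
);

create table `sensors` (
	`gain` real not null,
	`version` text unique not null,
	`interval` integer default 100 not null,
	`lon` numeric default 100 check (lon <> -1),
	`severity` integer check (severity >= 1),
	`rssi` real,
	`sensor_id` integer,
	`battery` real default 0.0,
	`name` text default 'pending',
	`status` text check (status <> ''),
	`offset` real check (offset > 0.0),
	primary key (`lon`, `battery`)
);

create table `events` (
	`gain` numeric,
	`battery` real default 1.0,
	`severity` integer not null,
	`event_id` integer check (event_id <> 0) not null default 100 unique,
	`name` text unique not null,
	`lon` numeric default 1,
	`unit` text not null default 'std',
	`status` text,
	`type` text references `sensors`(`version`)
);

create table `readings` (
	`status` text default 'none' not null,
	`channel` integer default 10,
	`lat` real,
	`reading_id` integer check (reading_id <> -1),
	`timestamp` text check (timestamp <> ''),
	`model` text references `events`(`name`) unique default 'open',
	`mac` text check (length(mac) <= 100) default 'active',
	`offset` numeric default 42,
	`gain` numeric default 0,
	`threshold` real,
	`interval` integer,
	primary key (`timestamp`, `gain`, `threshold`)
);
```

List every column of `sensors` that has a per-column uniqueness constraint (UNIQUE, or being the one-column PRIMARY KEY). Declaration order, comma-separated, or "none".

- gain: no UNIQUE or single-column PK constraint.
- version: declared UNIQUE → unique.
- interval: no UNIQUE or single-column PK constraint.
- lon: part of a composite PRIMARY KEY — only the tuple is unique, not this column on its own.
- severity: no UNIQUE or single-column PK constraint.
- rssi: no UNIQUE or single-column PK constraint.
- sensor_id: no UNIQUE or single-column PK constraint.
- battery: part of a composite PRIMARY KEY — only the tuple is unique, not this column on its own.
- name: no UNIQUE or single-column PK constraint.
- status: no UNIQUE or single-column PK constraint.
- offset: no UNIQUE or single-column PK constraint.

version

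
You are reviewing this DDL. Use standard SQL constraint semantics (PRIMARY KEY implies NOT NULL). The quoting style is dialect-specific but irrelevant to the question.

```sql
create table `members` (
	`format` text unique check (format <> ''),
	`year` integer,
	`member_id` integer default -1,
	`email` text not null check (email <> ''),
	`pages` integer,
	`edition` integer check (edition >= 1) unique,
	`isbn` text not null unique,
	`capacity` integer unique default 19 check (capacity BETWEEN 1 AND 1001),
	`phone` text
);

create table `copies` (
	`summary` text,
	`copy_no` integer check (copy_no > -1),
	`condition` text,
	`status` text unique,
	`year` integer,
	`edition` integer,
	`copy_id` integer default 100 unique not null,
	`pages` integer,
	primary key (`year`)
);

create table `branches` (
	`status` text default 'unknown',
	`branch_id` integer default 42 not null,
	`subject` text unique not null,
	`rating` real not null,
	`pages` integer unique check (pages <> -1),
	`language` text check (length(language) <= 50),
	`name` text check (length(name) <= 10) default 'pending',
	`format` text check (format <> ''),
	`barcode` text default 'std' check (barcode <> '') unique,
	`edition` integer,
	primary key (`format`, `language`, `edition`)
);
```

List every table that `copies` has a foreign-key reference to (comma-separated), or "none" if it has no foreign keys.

none

No column in copies has a REFERENCES clause.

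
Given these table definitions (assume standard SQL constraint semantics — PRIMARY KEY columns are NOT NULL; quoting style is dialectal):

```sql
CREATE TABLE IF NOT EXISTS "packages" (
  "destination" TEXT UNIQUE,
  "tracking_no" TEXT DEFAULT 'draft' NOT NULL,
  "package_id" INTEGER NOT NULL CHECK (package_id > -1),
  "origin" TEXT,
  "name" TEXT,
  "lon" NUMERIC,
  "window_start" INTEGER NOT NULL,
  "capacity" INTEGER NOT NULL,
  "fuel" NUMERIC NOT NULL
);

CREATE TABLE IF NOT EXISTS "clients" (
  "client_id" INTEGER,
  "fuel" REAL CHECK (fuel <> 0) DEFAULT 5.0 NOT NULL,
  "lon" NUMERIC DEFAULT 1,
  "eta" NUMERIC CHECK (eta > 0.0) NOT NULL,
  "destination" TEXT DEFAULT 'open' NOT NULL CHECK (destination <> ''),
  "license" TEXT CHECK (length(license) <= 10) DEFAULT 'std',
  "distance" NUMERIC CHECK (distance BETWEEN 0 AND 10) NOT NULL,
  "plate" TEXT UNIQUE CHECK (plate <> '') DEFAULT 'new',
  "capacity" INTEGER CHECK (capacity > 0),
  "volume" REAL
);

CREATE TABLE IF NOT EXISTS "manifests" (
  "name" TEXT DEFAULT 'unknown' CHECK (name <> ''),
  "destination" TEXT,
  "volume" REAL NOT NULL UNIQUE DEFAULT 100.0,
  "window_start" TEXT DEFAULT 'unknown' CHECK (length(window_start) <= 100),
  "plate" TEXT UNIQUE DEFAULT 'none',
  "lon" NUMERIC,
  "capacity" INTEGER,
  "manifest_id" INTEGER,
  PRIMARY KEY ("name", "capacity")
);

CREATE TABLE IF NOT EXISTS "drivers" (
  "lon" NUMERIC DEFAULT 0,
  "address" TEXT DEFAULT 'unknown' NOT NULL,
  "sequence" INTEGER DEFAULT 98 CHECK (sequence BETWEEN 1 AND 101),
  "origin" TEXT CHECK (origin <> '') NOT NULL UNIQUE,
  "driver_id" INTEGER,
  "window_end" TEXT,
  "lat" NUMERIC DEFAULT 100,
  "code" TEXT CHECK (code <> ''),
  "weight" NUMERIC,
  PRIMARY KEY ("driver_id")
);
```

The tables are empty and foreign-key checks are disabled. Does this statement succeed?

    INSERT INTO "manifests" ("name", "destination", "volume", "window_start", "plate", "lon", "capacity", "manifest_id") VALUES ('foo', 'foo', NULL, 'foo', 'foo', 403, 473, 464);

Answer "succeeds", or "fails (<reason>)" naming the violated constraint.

volume is explicitly set to NULL, but volume is declared NOT NULL.

fails (NOT NULL on volume)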